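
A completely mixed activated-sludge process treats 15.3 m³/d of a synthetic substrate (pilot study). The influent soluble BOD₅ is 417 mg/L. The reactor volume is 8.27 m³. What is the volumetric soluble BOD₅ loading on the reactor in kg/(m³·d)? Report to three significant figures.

L_v ≈ 0.771 kg soluble BOD₅/(m³·d)

Applied soluble BOD₅ load per unit volume = Q·S₀/V = (15.3 × 417/1000)/8.270 = 0.7715 kg soluble BOD₅·m⁻³·d⁻¹.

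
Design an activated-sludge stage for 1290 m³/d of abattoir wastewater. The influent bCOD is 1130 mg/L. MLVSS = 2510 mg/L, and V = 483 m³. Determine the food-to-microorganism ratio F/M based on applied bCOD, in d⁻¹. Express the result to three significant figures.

F/M ≈ 1.20 d⁻¹

F/M = Q·S₀ / (V·X) = 1290 × 1130 / (483.0 × 2510) = 1.202 g bCOD·(g VSS·d)⁻¹.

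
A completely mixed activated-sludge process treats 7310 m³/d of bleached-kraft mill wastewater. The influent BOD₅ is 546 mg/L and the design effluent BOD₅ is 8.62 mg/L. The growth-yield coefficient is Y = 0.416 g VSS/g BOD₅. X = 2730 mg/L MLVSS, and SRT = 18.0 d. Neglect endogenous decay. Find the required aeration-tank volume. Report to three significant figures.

V·X = Y·Q·ΔS·θ_c gives V = 0.416 × 7310 × (546 − 8.62) × 18.0 / 2730 = 10775 m³.

V ≈ 10800 m³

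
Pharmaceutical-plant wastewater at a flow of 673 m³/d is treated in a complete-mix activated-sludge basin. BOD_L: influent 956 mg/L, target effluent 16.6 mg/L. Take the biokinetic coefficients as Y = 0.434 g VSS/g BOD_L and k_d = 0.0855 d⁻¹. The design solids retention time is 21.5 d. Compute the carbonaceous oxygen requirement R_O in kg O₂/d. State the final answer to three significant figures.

Y_obs = Y / (1 + k_d θ_c) = 0.434 / (1 + 0.0855 × 21.5) = 0.434 / 2.838 = 0.1529.
Substrate removed = Q·(S₀ − S) = 673 m³/d × (956 − 16.6) g/m³ = 6.32×10^5 g/d = 632.2 kg/d.
Biomass synthesised: P_X = Y_obs × 632.2 = 96.67 kg VSS/d.
R_O = Q·ΔS − 1.42 P_X = 632.2 − 137.3 = 494.9 kg O₂/d.

R_O ≈ 495 kg O₂/d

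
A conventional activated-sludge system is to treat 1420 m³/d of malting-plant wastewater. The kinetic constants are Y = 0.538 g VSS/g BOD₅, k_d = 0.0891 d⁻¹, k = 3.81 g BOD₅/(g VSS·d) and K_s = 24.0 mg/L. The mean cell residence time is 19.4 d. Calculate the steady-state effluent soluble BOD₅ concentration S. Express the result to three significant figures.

From the Monod/SRT balance for a CMAS, S = K_s·(1+k_d θ_c)/[θ_c·(Y k − k_d) − 1] = 24.0 × (1 + 0.0891 × 19.4) / [19.4 × (0.538 × 3.81 − 0.0891) − 1] = 65.48 / 37.04 = 1.768 mg/L.

S ≈ 1.77 mg/L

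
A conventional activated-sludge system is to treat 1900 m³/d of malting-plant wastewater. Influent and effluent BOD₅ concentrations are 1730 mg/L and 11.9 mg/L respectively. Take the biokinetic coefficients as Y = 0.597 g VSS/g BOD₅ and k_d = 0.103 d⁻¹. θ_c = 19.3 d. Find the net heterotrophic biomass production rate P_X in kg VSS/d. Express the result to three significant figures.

P_X ≈ 652 kg VSS/d

Y_obs = Y / (1 + k_d θ_c) = 0.597 / (1 + 0.103 × 19.3) = 0.597 / 2.988 = 0.1998.
Q·(S₀ − S) = 1900 × (1730 − 11.9) × 10⁻³ = 3264 kg/d removed.
Net biomass production P_X = Y_obs × Q·(S₀ − S) = 0.1998 × 3264 = 652.2 kg VSS/d.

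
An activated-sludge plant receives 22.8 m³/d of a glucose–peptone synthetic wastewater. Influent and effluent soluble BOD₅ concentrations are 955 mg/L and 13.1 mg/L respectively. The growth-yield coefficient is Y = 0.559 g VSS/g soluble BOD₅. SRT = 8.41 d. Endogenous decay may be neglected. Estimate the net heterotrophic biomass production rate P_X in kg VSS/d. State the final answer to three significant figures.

No decay correction is needed, so Y_obs = Y = 0.559.
ΔS = 955 − 13.1 = 941.9 mg/L, so the substrate removal rate is 22.8 × 941.9/1000 = 21.48 kg soluble BOD₅/d.
Net biomass production P_X = Y_obs × Q·(S₀ − S) = 0.5590 × 21.48 = 12.00 kg VSS/d.

P_X ≈ 12.0 kg VSS/d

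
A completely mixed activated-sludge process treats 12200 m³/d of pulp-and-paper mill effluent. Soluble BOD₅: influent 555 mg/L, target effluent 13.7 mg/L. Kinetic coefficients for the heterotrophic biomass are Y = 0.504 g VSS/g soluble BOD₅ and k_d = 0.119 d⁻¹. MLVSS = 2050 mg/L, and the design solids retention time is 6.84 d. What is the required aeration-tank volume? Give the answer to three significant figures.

From the SRT design equation V = Y Q (S₀−S) θ_c / [X (1 + k_d θ_c)] = 0.504 × 12200 × (555 − 13.7) × 6.84 / [2050 × (1 + 0.119 × 6.84)] = 2.28×10^7 / 3719 = 6122 m³.

V ≈ 6120 m³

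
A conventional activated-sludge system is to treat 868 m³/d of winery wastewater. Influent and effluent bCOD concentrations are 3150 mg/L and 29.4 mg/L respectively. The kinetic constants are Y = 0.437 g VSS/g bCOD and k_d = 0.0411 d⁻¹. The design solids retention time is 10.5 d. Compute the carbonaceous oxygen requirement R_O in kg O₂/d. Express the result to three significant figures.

The observed yield is Y_obs = Y/(1 + k_d·θ_c) = 0.437 / (1 + 0.0411 × 10.5) = 0.437 / 1.432 = 0.3053 g VSS per g bCOD removed.
Mass of bCOD removed per day: Q(S₀ − S) = 868 × 3121 g/m³ = 2709 kg/d.
Biomass synthesised: P_X = Y_obs × 2709 = 826.9 kg VSS/d.
R_O = Q·ΔS − 1.42 P_X = 2709 − 1174 = 1535 kg O₂/d.

R_O ≈ 1530 kg O₂/d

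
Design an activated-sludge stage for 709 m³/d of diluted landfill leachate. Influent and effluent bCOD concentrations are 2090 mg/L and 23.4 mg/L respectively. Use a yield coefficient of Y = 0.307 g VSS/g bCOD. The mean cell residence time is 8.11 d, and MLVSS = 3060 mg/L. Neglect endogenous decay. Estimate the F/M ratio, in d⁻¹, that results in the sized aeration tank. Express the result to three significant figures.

F/M ≈ 0.406 d⁻¹

V·X = Y·Q·ΔS·θ_c gives V = 0.307 × 709 × (2090 − 23.4) × 8.11 / 3060 = 1192 m³.
F/M = Q·S₀ / (V·X) = 709 × 2090 / (1192 × 3060) = 0.4062 g bCOD·(g VSS·d)⁻¹.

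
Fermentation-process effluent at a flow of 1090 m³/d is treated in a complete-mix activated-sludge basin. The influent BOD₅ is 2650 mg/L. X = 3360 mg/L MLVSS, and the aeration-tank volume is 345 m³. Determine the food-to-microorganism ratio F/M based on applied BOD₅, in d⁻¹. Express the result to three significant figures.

F/M = Q·S₀ / (V·X) = 1090 × 2650 / (345.0 × 3360) = 2.492 g BOD₅·(g VSS·d)⁻¹.

F/M ≈ 2.49 d⁻¹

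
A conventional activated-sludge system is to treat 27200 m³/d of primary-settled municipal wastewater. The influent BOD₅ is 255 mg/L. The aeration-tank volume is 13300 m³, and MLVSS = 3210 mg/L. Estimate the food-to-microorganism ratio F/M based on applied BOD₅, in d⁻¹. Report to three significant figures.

F/M ≈ 0.162 d⁻¹

F/M = Q·S₀ / (V·X) = 27200 × 255 / (13300 × 3210) = 0.1625 g BOD₅·(g VSS·d)⁻¹.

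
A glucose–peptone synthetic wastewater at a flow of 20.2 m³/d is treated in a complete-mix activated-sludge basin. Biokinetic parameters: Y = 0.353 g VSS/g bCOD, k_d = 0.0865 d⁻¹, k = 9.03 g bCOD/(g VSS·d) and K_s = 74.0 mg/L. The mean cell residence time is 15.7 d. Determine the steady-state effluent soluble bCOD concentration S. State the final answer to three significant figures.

From the Monod/SRT balance for a CMAS, S = K_s·(1+k_d θ_c)/[θ_c·(Y k − k_d) − 1] = 74.0 × (1 + 0.0865 × 15.7) / [15.7 × (0.353 × 9.03 − 0.0865) − 1] = 174.5 / 47.69 = 3.659 mg/L.

S ≈ 3.66 mg/L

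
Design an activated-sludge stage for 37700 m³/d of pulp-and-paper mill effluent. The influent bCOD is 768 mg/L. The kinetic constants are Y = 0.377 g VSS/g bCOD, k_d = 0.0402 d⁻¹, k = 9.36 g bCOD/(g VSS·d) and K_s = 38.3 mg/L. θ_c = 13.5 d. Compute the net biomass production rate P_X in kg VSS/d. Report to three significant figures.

P_X ≈ 7060 kg VSS/d

From the Monod/SRT balance for a CMAS, S = K_s·(1+k_d θ_c)/[θ_c·(Y k − k_d) − 1] = 38.3 × (1 + 0.0402 × 13.5) / [13.5 × (0.377 × 9.36 − 0.0402) − 1] = 59.09 / 46.10 = 1.282 mg/L.
The observed yield is Y_obs = Y/(1 + k_d·θ_c) = 0.377 / (1 + 0.0402 × 13.5) = 0.377 / 1.543 = 0.2444 g VSS per g bCOD removed.
Q·(S₀ − S) = 37700 × (768 − 1.28) × 10⁻³ = 28905 kg/d removed.
P_X = Y_obs · Q(S₀ − S) = 0.2444 × 28905 = 7064 kg VSS/d.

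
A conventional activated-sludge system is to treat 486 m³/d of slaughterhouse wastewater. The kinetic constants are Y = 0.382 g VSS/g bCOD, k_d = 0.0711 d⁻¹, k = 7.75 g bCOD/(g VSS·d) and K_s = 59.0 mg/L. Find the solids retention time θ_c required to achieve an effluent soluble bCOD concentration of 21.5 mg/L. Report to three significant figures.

At the target effluent, Y k S/(K_s+S) = 0.382×7.75×21.5/80.50 = 0.7907 d⁻¹.
Then 1/θ_c = μ − k_d = 0.7907 − 0.0711 = 0.7196 d⁻¹, giving θ_c = 1.390 d.

θ_c ≈ 1.39 d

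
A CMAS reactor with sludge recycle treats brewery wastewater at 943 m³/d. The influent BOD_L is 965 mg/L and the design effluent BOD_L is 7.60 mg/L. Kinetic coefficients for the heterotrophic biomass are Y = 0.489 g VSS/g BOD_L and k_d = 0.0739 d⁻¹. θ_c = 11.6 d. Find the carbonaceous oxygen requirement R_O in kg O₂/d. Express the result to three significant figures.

R_O ≈ 565 kg O₂/d

Correct the yield for decay: Y_obs = Y/(1 + k_d θ_c) = 0.489 / (1 + 0.0739 × 11.6) = 0.489 / 1.857 = 0.2633.
Substrate removed = Q·(S₀ − S) = 943 m³/d × (965 − 7.60) g/m³ = 9.03×10^5 g/d = 902.8 kg/d.
Net sludge production P_X = 0.2633 × 902.8 = 237.7 kg VSS/d.
Carbonaceous O₂ demand = substrate oxidised − cell-mass equivalent = 902.8 − 1.42 × 237.7 = 565.3 kg O₂/d.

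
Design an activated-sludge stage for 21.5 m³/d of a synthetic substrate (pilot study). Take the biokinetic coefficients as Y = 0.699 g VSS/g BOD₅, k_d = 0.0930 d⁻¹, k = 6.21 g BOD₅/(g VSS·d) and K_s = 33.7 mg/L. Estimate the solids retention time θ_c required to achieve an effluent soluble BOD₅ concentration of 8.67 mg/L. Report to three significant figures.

θ_c ≈ 1.26 d

Specific growth rate at S = 8.67 mg/L: μ = YkS/(K_s+S) = 0.699·6.21·8.67/(33.7+8.67) = 0.8882 d⁻¹.
θ_c = 1/(μ − k_d) = 1/(0.8882 − 0.0930) = 1/0.7952 = 1.257 d.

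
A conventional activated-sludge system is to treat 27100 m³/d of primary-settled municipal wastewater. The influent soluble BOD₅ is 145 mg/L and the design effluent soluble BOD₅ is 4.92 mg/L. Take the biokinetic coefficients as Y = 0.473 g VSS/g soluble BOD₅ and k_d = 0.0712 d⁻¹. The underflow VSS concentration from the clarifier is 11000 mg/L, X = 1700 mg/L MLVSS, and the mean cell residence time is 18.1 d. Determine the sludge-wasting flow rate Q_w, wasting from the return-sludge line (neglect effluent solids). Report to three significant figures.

From the SRT design equation V = Y Q (S₀−S) θ_c / [X (1 + k_d θ_c)] = 0.473 × 27100 × (145 − 4.92) × 18.1 / [1700 × (1 + 0.0712 × 18.1)] = 3.25×10^7 / 3891 = 8353 m³.
θ_c = V·X/(Q_w·X_r) when wasting from the recycle, so Q_w = V·X/(θ_c·X_r) = 8353 × 1700 / (18.1 × 11000) = 71.32 m³/d.

Q_w ≈ 71.3 m³/d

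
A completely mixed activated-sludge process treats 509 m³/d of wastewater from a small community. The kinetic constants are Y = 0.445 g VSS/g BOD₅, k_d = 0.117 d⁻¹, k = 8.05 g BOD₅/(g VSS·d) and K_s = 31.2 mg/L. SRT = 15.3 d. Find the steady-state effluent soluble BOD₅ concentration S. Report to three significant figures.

S ≈ 1.67 mg/L

From the Monod/SRT balance for a CMAS, S = K_s·(1+k_d θ_c)/[θ_c·(Y k − k_d) − 1] = 31.2 × (1 + 0.117 × 15.3) / [15.3 × (0.445 × 8.05 − 0.117) − 1] = 87.05 / 52.02 = 1.673 mg/L.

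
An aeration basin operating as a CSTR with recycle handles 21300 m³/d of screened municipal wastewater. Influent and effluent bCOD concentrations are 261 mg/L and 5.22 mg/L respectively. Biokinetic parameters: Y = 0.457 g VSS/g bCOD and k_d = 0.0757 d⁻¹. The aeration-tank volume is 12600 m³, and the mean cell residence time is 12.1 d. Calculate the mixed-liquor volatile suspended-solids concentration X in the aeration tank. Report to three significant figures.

Solving the biomass balance for X: X = Y Q (S₀−S) θ_c / [V (1+k_d θ_c)] = 0.457 × 21300 × (261 − 5.22) × 12.1 / [12600 × (1 + 0.0757 × 12.1)] = 1248 mg/L.

X ≈ 1250 mg/L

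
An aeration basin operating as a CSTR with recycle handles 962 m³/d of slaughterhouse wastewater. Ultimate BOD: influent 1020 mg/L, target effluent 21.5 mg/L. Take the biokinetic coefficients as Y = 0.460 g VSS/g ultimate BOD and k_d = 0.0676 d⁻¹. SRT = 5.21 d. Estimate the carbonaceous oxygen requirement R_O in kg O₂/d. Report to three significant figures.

The observed yield is Y_obs = Y/(1 + k_d·θ_c) = 0.460 / (1 + 0.0676 × 5.21) = 0.460 / 1.352 = 0.3402 g VSS per g ultimate BOD removed.
ΔS = 1020 − 21.5 = 998.5 mg/L, so the substrate removal rate is 962 × 998.5/1000 = 960.6 kg ultimate BOD/d.
P_X = Y_obs·Q·(S₀ − S) = 0.3402 × 960.6 = 326.8 kg VSS/d.
R_O = Q·ΔS − 1.42 P_X = 960.6 − 464.0 = 496.5 kg O₂/d.

R_O ≈ 497 kg O₂/d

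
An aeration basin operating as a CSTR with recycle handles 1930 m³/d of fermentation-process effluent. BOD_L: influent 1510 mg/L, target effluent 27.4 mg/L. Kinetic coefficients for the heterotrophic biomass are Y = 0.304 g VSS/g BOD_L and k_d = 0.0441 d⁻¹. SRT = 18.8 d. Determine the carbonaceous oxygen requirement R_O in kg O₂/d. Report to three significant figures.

R_O ≈ 2190 kg O₂/d

Observed yield with endogenous decay: Y_obs = Y / (1 + k_d·θ_c) = 0.304 / (1 + 0.0441 × 18.8) = 0.304 / 1.829 = 0.1662 g VSS/g BOD_L.
Mass of BOD_L removed per day: Q(S₀ − S) = 1930 × 1483 g/m³ = 2861 kg/d.
P_X = Y_obs·Q·(S₀ − S) = 0.1662 × 2861 = 475.6 kg VSS/d.
R_O = Q·ΔS − 1.42 P_X = 2861 − 675.3 = 2186 kg O₂/d.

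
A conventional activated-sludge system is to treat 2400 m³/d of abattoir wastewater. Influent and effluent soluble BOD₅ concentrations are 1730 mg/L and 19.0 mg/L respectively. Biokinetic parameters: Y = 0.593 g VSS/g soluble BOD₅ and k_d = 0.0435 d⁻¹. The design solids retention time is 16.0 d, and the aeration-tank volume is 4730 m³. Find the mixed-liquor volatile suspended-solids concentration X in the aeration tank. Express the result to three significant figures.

X = Y·Q·ΔS·θ_c / [V·(1 + k_d θ_c)] = 0.593 × 2400 × (1730 − 19.0) × 16.0 / [4730 × (1 + 0.0435 × 16.0)] = 4857 mg/L.

X ≈ 4860 mg/L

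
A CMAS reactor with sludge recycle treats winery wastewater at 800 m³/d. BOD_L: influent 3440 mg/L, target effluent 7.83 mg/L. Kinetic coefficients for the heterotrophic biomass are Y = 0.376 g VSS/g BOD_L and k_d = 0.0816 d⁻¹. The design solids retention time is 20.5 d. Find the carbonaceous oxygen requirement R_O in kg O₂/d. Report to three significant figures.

The observed yield is Y_obs = Y/(1 + k_d·θ_c) = 0.376 / (1 + 0.0816 × 20.5) = 0.376 / 2.673 = 0.1407 g VSS per g BOD_L removed.
Q·(S₀ − S) = 800 × (3440 − 7.83) × 10⁻³ = 2746 kg/d removed.
Biomass synthesised: P_X = Y_obs × 2746 = 386.3 kg VSS/d.
R_O = Q·ΔS − 1.42 P_X = 2746 − 548.5 = 2197 kg O₂/d.

R_O ≈ 2200 kg O₂/d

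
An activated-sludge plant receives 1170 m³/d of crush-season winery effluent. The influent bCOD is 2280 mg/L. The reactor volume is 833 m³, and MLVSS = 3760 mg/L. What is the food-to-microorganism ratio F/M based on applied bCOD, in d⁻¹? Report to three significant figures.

F/M = applied load / biomass = Q·S₀/(V·X) = 1170 × 2280 / (833.0 × 3760) = 0.8517 d⁻¹.

F/M ≈ 0.852 d⁻¹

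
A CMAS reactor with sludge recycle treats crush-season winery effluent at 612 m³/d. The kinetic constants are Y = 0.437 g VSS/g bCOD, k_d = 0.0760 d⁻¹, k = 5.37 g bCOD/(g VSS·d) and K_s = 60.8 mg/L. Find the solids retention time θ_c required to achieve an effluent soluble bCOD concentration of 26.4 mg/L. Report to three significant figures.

From 1/θ_c = Y·k·S/(K_s + S) − k_d: Y·k·S/(K_s+S) = 0.437 × 5.37 × 26.4 / (60.8 + 26.4) = 0.7105 d⁻¹.
Then 1/θ_c = μ − k_d = 0.7105 − 0.0760 = 0.6345 d⁻¹, giving θ_c = 1.576 d.

θ_c ≈ 1.58 d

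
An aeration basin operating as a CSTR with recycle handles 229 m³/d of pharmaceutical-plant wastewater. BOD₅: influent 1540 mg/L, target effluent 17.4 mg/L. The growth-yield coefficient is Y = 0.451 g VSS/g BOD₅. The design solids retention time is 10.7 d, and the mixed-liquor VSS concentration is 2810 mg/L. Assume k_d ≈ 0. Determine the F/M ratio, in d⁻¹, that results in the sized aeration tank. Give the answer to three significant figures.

Biomass mass balance (decay neglected): V·X = Y·Q·(S₀ − S)·θ_c, so V = 0.451 × 229 × (1540 − 17.4) × 10.7 / 2810 = 598.8 m³.
F/M = applied load / biomass = Q·S₀/(V·X) = 229 × 1540 / (598.8 × 2810) = 0.2096 d⁻¹.

F/M ≈ 0.210 d⁻¹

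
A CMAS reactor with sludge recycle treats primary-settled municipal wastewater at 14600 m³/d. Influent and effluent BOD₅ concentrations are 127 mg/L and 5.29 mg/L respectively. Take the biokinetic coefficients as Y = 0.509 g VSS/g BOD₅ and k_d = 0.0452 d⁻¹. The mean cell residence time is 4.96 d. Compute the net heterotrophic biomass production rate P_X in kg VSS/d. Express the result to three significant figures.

P_X ≈ 739 kg VSS/d

Correct the yield for decay: Y_obs = Y/(1 + k_d θ_c) = 0.509 / (1 + 0.0452 × 4.96) = 0.509 / 1.224 = 0.4158.
ΔS = 127 − 5.29 = 121.7 mg/L, so the substrate removal rate is 14600 × 121.7/1000 = 1777 kg BOD₅/d.
So the net sludge growth is P_X = 0.4158 × 1777 = 738.8 kg VSS/d.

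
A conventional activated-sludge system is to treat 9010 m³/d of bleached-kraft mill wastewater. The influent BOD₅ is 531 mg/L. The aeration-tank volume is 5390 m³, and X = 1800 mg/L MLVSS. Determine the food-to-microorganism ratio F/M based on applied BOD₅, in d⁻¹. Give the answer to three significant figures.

F/M = Q·S₀ / (V·X) = 9010 × 531 / (5390 × 1800) = 0.4931 g BOD₅·(g VSS·d)⁻¹.

F/M ≈ 0.493 d⁻¹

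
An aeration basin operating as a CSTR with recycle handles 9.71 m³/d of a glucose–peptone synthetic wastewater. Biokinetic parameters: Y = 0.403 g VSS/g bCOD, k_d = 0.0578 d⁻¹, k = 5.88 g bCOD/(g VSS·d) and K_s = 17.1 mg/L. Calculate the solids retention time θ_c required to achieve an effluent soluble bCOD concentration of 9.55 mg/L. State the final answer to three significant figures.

θ_c ≈ 1.26 d

At the target effluent, Y k S/(K_s+S) = 0.403×5.88×9.55/26.65 = 0.8492 d⁻¹.
Then 1/θ_c = μ − k_d = 0.8492 − 0.0578 = 0.7914 d⁻¹, giving θ_c = 1.264 d.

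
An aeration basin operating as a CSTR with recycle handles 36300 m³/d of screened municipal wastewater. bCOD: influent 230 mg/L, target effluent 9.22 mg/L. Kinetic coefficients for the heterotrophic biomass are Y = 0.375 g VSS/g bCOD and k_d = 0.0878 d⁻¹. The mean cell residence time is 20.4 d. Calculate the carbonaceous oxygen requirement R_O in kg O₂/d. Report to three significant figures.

R_O ≈ 6490 kg O₂/d

Observed yield with endogenous decay: Y_obs = Y / (1 + k_d·θ_c) = 0.375 / (1 + 0.0878 × 20.4) = 0.375 / 2.791 = 0.1344 g VSS/g bCOD.
Q·(S₀ − S) = 36300 × (230 − 9.22) × 10⁻³ = 8014 kg/d removed.
Biomass synthesised: P_X = Y_obs × 8014 = 1077 kg VSS/d.
R_O = Q·ΔS − 1.42 P_X = 8014 − 1529 = 6485 kg O₂/d.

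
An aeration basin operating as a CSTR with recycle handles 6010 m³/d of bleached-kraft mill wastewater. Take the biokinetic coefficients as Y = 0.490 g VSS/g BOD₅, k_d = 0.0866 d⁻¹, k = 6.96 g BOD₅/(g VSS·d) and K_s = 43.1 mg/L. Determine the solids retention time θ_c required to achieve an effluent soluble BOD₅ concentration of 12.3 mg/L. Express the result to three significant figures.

θ_c ≈ 1.49 d

At the target effluent, Y k S/(K_s+S) = 0.490×6.96×12.3/55.40 = 0.7572 d⁻¹.
θ_c = 1/(μ − k_d) = 1/(0.7572 − 0.0866) = 1/0.6706 = 1.491 d.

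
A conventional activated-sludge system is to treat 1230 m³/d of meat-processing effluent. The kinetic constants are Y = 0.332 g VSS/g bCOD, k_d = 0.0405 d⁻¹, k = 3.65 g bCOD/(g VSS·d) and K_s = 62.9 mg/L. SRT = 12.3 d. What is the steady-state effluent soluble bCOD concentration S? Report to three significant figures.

S ≈ 7.03 mg/L

For a completely mixed reactor with recycle the Lawrence–McCarty relation gives S = K_s·(1 + k_d·θ_c) / [θ_c·(Y·k − k_d) − 1] = 62.9 × (1 + 0.0405 × 12.3) / [12.3 × (0.332 × 3.65 − 0.0405) − 1] = 94.23 / 13.41 = 7.029 mg/L.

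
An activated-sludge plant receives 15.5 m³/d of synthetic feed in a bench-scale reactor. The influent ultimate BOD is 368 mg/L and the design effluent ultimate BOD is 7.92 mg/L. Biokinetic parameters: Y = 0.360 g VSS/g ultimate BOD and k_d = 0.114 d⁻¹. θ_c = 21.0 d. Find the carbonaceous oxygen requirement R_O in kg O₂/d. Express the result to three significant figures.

The observed yield is Y_obs = Y/(1 + k_d·θ_c) = 0.360 / (1 + 0.114 × 21.0) = 0.360 / 3.394 = 0.1061 g VSS per g ultimate BOD removed.
Q·(S₀ − S) = 15.5 × (368 − 7.92) × 10⁻³ = 5.581 kg/d removed.
Net sludge production P_X = 0.1061 × 5.581 = 0.5920 kg VSS/d.
Carbonaceous O₂ demand = substrate oxidised − cell-mass equivalent = 5.581 − 1.42 × 0.5920 = 4.741 kg O₂/d.

R_O ≈ 4.74 kg O₂/d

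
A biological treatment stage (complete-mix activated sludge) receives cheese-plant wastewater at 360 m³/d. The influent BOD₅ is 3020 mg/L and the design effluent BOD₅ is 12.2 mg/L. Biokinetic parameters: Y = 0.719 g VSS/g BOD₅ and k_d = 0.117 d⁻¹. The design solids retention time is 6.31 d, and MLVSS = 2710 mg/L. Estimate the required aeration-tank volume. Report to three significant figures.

V ≈ 1040 m³

Rearranging the biomass balance for a CMAS with decay, V = Y·Q·ΔS·θ_c / [X·(1+k_d θ_c)] = 0.719 × 360 × (3020 − 12.2) × 6.31 / [2710 × (1 + 0.117 × 6.31)] = 4.91×10^6 / 4711 = 1043 m³.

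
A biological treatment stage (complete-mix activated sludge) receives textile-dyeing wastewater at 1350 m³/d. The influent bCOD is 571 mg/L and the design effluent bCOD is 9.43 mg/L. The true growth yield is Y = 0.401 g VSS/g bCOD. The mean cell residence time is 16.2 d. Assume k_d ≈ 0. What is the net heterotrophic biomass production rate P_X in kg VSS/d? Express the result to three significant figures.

No decay correction is needed, so Y_obs = Y = 0.401.
Q·(S₀ − S) = 1350 × (571 − 9.43) × 10⁻³ = 758.1 kg/d removed.
Net biomass production P_X = Y_obs × Q·(S₀ − S) = 0.4010 × 758.1 = 304.0 kg VSS/d.

P_X ≈ 304 kg VSS/d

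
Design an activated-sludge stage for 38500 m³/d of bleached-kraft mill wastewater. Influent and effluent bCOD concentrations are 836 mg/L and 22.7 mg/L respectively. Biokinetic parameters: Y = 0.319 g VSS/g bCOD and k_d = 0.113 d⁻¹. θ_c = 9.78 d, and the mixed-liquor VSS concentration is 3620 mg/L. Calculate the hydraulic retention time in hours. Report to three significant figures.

τ ≈ 7.99 h

Steady-state biomass mass balance: V·X·(1 + k_d·θ_c) = Y·Q·(S₀ − S)·θ_c, so V = 0.319 × 38500 × (836 − 22.7) × 9.78 / [3620 × (1 + 0.113 × 9.78)] = 9.77×10^7 / 7621 = 12819 m³.
Hydraulic retention time τ = V/Q = 12819 / 38500 = 0.3330 d = 7.991 h.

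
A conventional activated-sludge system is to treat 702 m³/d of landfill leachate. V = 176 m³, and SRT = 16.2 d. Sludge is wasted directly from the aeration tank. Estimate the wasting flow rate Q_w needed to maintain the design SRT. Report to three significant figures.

Wasting from the aeration tank: Q_w = V / θ_c = 176.0 / 16.2 = 10.86 m³/d.

Q_w ≈ 10.9 m³/d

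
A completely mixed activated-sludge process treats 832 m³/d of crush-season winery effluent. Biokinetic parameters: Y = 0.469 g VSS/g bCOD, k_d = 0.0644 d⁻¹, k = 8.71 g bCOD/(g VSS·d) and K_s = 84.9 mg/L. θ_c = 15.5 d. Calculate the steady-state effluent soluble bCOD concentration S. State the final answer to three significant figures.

S ≈ 2.77 mg/L

From the Monod/SRT balance for a CMAS, S = K_s·(1+k_d θ_c)/[θ_c·(Y k − k_d) − 1] = 84.9 × (1 + 0.0644 × 15.5) / [15.5 × (0.469 × 8.71 − 0.0644) − 1] = 169.6 / 61.32 = 2.767 mg/L.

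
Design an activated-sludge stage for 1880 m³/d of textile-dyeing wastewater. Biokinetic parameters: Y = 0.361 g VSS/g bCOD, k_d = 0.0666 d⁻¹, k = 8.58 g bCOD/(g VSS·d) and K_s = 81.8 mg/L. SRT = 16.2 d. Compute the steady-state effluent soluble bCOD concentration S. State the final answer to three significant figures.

Effluent substrate depends only on kinetics and SRT: S = K_s(1 + k_d θ_c) / [θ_c(Yk − k_d) − 1] = 81.8 × (1 + 0.0666 × 16.2) / [16.2 × (0.361 × 8.58 − 0.0666) − 1] = 170.1 / 48.10 = 3.536 mg/L.

S ≈ 3.54 mg/L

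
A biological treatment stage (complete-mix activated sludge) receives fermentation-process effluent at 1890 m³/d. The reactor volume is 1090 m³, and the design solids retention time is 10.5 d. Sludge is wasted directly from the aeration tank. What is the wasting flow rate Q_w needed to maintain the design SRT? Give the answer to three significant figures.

Wasting from the aeration tank: Q_w = V / θ_c = 1090 / 10.5 = 103.8 m³/d.

Q_w ≈ 104 m³/d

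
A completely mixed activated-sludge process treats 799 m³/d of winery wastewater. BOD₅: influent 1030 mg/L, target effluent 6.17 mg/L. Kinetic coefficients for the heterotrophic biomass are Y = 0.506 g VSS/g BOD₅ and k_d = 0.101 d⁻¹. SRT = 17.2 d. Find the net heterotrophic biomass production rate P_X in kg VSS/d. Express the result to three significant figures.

P_X ≈ 151 kg VSS/d

Y_obs = Y / (1 + k_d θ_c) = 0.506 / (1 + 0.101 × 17.2) = 0.506 / 2.737 = 0.1849.
Mass of BOD₅ removed per day: Q(S₀ − S) = 799 × 1024 g/m³ = 818.0 kg/d.
Biomass produced: P_X = Y_obs·Q·ΔS = 0.1849 × 818.0 ≈ 151.2 kg VSS/d.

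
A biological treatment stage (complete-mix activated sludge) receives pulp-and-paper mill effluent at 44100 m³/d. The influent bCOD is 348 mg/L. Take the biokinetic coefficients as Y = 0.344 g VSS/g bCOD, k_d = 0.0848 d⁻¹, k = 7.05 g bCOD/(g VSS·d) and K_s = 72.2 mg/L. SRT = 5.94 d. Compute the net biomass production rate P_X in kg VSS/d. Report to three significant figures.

For a completely mixed reactor with recycle the Lawrence–McCarty relation gives S = K_s·(1 + k_d·θ_c) / [θ_c·(Y·k − k_d) − 1] = 72.2 × (1 + 0.0848 × 5.94) / [5.94 × (0.344 × 7.05 − 0.0848) − 1] = 108.6 / 12.90 = 8.415 mg/L.
Y_obs = Y / (1 + k_d θ_c) = 0.344 / (1 + 0.0848 × 5.94) = 0.344 / 1.504 = 0.2288.
Q·(S₀ − S) = 44100 × (348 − 8.41) × 10⁻³ = 14976 kg/d removed.
Net biomass production P_X = Y_obs × Q·(S₀ − S) = 0.2288 × 14976 = 3426 kg VSS/d.

P_X ≈ 3430 kg VSS/d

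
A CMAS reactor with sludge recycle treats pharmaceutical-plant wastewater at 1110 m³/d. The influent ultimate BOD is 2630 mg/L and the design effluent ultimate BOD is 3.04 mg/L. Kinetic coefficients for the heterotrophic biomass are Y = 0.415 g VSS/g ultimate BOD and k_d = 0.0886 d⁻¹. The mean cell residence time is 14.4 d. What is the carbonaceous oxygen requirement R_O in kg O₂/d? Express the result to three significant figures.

R_O ≈ 2160 kg O₂/d

The observed yield is Y_obs = Y/(1 + k_d·θ_c) = 0.415 / (1 + 0.0886 × 14.4) = 0.415 / 2.276 = 0.1824 g VSS per g ultimate BOD removed.
Substrate removed = Q·(S₀ − S) = 1110 m³/d × (2630 − 3.04) g/m³ = 2.92×10^6 g/d = 2916 kg/d.
Net sludge production P_X = 0.1824 × 2916 = 531.7 kg VSS/d.
R_O = Q·ΔS − 1.42 P_X = 2916 − 755.0 = 2161 kg O₂/d.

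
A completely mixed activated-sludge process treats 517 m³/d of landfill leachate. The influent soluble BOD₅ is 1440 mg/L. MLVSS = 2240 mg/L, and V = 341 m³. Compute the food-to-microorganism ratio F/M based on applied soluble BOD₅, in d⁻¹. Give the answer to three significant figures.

F/M ≈ 0.975 d⁻¹

F/M = Q·S₀ / (V·X) = 517 × 1440 / (341.0 × 2240) = 0.9747 g soluble BOD₅·(g VSS·d)⁻¹.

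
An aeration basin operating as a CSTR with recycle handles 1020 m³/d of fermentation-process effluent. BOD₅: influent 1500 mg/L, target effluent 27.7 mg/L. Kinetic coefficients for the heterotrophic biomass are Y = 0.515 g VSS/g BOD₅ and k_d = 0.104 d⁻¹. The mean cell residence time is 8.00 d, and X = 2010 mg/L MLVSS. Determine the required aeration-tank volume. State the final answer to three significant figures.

Rearranging the biomass balance for a CMAS with decay, V = Y·Q·ΔS·θ_c / [X·(1+k_d θ_c)] = 0.515 × 1020 × (1500 − 27.7) × 8.00 / [2010 × (1 + 0.104 × 8.00)] = 6.19×10^6 / 3682 = 1680 m³.

V ≈ 1680 m³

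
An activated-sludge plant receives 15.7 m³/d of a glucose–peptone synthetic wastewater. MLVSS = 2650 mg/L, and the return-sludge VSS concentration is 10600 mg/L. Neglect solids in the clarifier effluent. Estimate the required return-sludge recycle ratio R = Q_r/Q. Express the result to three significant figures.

R ≈ 0.333

R = Q_r/Q = X/(X_r − X) = 2650 / (10600 − 2650) = 0.3333.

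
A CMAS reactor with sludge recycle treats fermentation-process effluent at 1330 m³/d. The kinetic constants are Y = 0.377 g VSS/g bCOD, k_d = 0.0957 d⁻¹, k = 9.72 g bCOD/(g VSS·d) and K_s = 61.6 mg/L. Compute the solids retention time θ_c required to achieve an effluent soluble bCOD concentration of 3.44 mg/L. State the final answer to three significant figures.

At the target effluent, Y k S/(K_s+S) = 0.377×9.72×3.44/65.04 = 0.1938 d⁻¹.
θ_c = 1/(μ − k_d) = 1/(0.1938 − 0.0957) = 1/0.09811 = 10.19 d.

θ_c ≈ 10.2 d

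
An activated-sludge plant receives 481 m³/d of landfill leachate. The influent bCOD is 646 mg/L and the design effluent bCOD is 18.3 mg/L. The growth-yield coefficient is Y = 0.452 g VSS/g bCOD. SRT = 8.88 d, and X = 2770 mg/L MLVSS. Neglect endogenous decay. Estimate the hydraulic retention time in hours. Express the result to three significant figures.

With k_d = 0 the design equation reduces to V = Y Q (S₀−S) θ_c / X = 0.452 × 481 × (646 − 18.3) × 8.88 / 2770 = 437.5 m³.
Hydraulic retention time τ = V/Q = 437.5 / 481 = 0.9095 d = 21.83 h.

τ ≈ 21.8 h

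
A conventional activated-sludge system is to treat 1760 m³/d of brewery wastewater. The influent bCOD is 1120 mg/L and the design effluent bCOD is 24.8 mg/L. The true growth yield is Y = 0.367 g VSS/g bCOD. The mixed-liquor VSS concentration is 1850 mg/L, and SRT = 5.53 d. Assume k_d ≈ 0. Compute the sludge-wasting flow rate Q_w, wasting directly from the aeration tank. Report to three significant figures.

Biomass mass balance (decay neglected): V·X = Y·Q·(S₀ − S)·θ_c, so V = 0.367 × 1760 × (1120 − 24.8) × 5.53 / 1850 = 2115 m³.
With mixed-liquor wasting, θ_c = V/Q_w, so Q_w = V/θ_c = 2115/5.53 = 382.4 m³/d.

Q_w ≈ 382 m³/d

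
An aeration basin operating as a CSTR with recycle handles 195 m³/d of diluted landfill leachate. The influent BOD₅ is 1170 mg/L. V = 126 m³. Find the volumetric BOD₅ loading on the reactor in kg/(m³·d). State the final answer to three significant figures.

L_v ≈ 1.81 kg BOD₅/(m³·d)

Volumetric loading L_v = Q·S₀ / V = 195 × 1170 g/m³ / 126.0 m³ = 1811 g/(m³·d) = 1.811 kg BOD₅/(m³·d).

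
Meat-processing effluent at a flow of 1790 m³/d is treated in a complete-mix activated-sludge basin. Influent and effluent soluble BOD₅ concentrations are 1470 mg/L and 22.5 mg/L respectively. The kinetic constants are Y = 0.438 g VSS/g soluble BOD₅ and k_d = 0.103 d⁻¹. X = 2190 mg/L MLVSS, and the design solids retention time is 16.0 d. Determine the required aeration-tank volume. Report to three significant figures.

V ≈ 3130 m³

From the SRT design equation V = Y Q (S₀−S) θ_c / [X (1 + k_d θ_c)] = 0.438 × 1790 × (1470 − 22.5) × 16.0 / [2190 × (1 + 0.103 × 16.0)] = 1.82×10^7 / 5799 = 3131 m³.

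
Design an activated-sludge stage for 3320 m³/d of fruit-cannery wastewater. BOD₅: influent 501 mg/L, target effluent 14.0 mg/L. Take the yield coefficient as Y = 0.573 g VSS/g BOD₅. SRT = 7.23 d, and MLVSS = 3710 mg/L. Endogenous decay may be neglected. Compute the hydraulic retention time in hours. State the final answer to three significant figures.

τ ≈ 13.1 h

Biomass mass balance (decay neglected): V·X = Y·Q·(S₀ − S)·θ_c, so V = 0.573 × 3320 × (501 − 14.0) × 7.23 / 3710 = 1805 m³.
Hydraulic retention time τ = V/Q = 1805 / 3320 = 0.5438 d = 13.05 h.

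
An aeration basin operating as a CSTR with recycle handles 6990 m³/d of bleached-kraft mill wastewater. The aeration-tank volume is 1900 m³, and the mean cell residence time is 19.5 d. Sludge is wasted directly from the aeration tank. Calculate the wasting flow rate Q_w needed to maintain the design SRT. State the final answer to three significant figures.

Q_w ≈ 97.4 m³/d

Wasting from the aeration tank: Q_w = V / θ_c = 1900 / 19.5 = 97.44 m³/d.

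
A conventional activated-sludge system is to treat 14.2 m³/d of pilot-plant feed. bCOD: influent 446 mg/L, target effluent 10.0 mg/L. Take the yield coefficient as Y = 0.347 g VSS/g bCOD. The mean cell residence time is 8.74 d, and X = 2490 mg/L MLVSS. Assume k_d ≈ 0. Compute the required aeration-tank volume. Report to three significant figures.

Biomass mass balance (decay neglected): V·X = Y·Q·(S₀ − S)·θ_c, so V = 0.347 × 14.2 × (446 − 10.0) × 8.74 / 2490 = 7.541 m³.

V ≈ 7.54 m³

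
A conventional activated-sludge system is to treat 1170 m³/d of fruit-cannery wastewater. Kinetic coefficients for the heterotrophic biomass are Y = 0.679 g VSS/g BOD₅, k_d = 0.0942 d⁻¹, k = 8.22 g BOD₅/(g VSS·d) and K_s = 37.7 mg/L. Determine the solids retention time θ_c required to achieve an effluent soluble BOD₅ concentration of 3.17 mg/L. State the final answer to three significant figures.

θ_c ≈ 2.95 d

At the target effluent, Y k S/(K_s+S) = 0.679×8.22×3.17/40.87 = 0.4329 d⁻¹.
Then 1/θ_c = μ − k_d = 0.4329 − 0.0942 = 0.3387 d⁻¹, giving θ_c = 2.952 d.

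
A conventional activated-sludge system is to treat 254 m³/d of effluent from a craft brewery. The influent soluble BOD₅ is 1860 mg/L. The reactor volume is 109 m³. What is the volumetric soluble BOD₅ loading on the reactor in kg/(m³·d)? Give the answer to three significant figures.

L_v = Q S₀ / V = 254 × 1860 × 10⁻³ / 109.0 = 4.334 kg/(m³·d).

L_v ≈ 4.33 kg soluble BOD₅/(m³·d)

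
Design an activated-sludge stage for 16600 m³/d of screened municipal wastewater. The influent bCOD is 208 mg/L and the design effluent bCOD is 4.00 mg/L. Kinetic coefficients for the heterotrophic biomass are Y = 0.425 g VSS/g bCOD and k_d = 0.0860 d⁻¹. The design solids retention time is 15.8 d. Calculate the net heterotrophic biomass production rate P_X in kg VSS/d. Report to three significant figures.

The observed yield is Y_obs = Y/(1 + k_d·θ_c) = 0.425 / (1 + 0.0860 × 15.8) = 0.425 / 2.359 = 0.1802 g VSS per g bCOD removed.
ΔS = 208 − 4.00 = 204.0 mg/L, so the substrate removal rate is 16600 × 204.0/1000 = 3386 kg bCOD/d.
So the net sludge growth is P_X = 0.1802 × 3386 = 610.1 kg VSS/d.

P_X ≈ 610 kg VSS/d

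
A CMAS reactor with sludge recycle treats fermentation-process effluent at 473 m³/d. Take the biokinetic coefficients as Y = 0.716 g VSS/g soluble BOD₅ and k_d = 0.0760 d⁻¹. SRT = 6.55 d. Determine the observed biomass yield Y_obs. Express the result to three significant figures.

The observed yield is Y_obs = Y/(1 + k_d·θ_c) = 0.716 / (1 + 0.0760 × 6.55) = 0.716 / 1.498 = 0.4780 g VSS per g soluble BOD₅ removed.

Y_obs ≈ 0.478 g VSS/g soluble BOD₅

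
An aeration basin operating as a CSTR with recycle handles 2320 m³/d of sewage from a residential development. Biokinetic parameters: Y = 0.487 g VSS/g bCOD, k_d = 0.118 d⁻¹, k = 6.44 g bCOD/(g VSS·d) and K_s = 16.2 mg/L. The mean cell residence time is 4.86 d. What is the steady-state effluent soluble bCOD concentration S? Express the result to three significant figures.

From the Monod/SRT balance for a CMAS, S = K_s·(1+k_d θ_c)/[θ_c·(Y k − k_d) − 1] = 16.2 × (1 + 0.118 × 4.86) / [4.86 × (0.487 × 6.44 − 0.118) − 1] = 25.49 / 13.67 = 1.865 mg/L.

S ≈ 1.86 mg/L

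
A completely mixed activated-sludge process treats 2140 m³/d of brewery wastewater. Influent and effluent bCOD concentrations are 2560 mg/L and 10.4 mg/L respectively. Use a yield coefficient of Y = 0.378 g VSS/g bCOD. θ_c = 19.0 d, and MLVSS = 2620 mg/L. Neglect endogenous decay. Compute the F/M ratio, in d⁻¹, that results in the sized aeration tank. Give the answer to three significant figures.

F/M ≈ 0.140 d⁻¹

V·X = Y·Q·ΔS·θ_c gives V = 0.378 × 2140 × (2560 − 10.4) × 19.0 / 2620 = 14956 m³.
Food-to-microorganism ratio F/M = Q S₀ / (V X) = 2140 × 2560 / (14956 × 2620) = 0.1398 d⁻¹.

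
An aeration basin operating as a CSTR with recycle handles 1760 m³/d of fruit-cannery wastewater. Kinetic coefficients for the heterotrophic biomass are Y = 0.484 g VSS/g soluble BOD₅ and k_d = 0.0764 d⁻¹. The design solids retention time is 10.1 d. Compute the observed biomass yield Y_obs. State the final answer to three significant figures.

Y_obs ≈ 0.273 g VSS/g soluble BOD₅

Y_obs = Y / (1 + k_d θ_c) = 0.484 / (1 + 0.0764 × 10.1) = 0.484 / 1.772 = 0.2732.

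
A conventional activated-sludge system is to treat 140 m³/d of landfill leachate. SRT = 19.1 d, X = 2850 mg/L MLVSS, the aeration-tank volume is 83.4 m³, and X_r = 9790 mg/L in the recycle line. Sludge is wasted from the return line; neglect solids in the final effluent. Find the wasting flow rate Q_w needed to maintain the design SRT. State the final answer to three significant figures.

Wasting from the return line (neglecting effluent solids): Q_w = V·X / (θ_c·X_r) = 83.40 × 2850 / (19.1 × 9790) = 1.271 m³/d.

Q_w ≈ 1.27 m³/d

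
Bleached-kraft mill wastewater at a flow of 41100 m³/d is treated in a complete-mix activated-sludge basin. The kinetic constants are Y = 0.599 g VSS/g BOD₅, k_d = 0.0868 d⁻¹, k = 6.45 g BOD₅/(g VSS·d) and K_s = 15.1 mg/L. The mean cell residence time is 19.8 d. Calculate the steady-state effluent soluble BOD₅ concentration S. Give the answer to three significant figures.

S ≈ 0.556 mg/L

Effluent substrate depends only on kinetics and SRT: S = K_s(1 + k_d θ_c) / [θ_c(Yk − k_d) − 1] = 15.1 × (1 + 0.0868 × 19.8) / [19.8 × (0.599 × 6.45 − 0.0868) − 1] = 41.05 / 73.78 = 0.5564 mg/L.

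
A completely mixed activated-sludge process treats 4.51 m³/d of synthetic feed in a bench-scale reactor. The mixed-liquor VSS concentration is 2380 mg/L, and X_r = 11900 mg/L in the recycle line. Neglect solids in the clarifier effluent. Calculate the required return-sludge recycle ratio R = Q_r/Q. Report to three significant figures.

R ≈ 0.250

R = Q_r/Q = X/(X_r − X) = 2380 / (11900 − 2380) = 0.2500.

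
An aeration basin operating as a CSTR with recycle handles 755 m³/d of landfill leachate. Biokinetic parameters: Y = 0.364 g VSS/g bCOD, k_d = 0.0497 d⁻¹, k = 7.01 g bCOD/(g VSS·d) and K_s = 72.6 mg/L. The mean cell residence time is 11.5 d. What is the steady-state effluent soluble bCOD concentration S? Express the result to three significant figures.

Effluent substrate depends only on kinetics and SRT: S = K_s(1 + k_d θ_c) / [θ_c(Yk − k_d) − 1] = 72.6 × (1 + 0.0497 × 11.5) / [11.5 × (0.364 × 7.01 − 0.0497) − 1] = 114.1 / 27.77 = 4.108 mg/L.

S ≈ 4.11 mg/L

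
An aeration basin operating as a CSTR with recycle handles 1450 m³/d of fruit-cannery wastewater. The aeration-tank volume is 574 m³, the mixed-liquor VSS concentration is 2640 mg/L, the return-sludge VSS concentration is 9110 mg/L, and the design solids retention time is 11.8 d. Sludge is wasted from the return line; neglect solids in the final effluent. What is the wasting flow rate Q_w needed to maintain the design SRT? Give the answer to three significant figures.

Q_w = (V·X)/(θ_c X_r) = 574.0 × 2640 / (11.8 × 9110) = 14.10 m³/d.

Q_w ≈ 14.1 m³/d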